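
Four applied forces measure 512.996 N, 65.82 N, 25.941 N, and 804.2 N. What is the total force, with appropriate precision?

512.996 N + 65.82 N + 25.941 N + 804.2 N = 1408.957 N.
Addition/subtraction keeps the fewest decimal places: 512.996 → 3 decimal places, 65.82 → 2 decimal places, 25.941 → 3 decimal places, 804.2 → 1 decimal place; limit is 1.
Rounded to 1 decimal place: 1409.0 N.

1409.0 N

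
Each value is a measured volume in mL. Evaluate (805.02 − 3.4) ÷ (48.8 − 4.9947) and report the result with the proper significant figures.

805.02 − 3.4 = 801.62, limited to 1 d.p. → 4 s.f.; 48.8 − 4.9947 = 43.8053, limited to 1 d.p. → 3 s.f.
Carrying full precision, 801.62 ÷ 43.8053 = 18.2996121474…; keep min(4, 3) = 3 s.f.
Rounded to 3 significant figures: 18.3.

18.3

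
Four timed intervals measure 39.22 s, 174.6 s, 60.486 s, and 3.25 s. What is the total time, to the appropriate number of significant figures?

277.6 s

39.22 s + 174.6 s + 60.486 s + 3.25 s = 277.556 s.
Addition/subtraction keeps the fewest decimal places: 39.22 → 2 decimal places, 174.6 → 1 decimal place, 60.486 → 3 decimal places, 3.25 → 2 decimal places; limit is 1.
Rounded to 1 decimal place: 277.6 s.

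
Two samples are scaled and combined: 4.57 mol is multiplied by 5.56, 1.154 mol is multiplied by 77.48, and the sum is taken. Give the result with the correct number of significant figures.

1.148 × 10² mol

4.57 × 5.56 = 25.4092 → 25.4 mol (3 s.f., last digit at the 10^-1 place).
1.154 × 77.48 = 89.41192 → 89.41 mol (4 s.f., last digit at the 10^-2 place).
Sum: 114.82112 mol; keep the coarser place, 10^-1.
Result: 1.148 × 10² mol.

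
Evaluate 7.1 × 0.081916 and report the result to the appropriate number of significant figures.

7.1 × 0.081916 = 0.5816036
Multiplication/division keeps the fewest significant figures: 7.1 → 2 s.f., 0.081916 → 5 s.f.; limit is 2.
Rounded to 2 significant figures: 0.58.

0.58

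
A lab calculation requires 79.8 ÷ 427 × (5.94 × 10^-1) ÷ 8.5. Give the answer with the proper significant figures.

0.013

79.8 ÷ 427 × (5.94 × 10^-1) ÷ 8.5 = 0.0130599807136…
Multiplication/division keeps the fewest significant figures: 79.8 → 3 s.f., 427 → 3 s.f., 5.94 × 10^-1 → 3 s.f., 8.5 → 2 s.f.; limit is 2.
Rounded to 2 significant figures: 0.013.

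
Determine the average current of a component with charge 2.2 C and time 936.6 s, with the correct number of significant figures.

average current = 2.2 C ÷ 936.6 s = 0.00234892163143… A.
2.2 has 2 significant figures; 936.6 has 4.
Division/multiplication keeps the fewest: 2 significant figures.
Rounded: 0.0023 A.

0.0023 A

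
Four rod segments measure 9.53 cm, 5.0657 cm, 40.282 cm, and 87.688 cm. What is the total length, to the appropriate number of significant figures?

1.4257 × 10^2 cm

9.53 cm + 5.0657 cm + 40.282 cm + 87.688 cm = 142.5657 cm.
Addition/subtraction keeps the fewest decimal places: 9.53 → 2 decimal places, 5.0657 → 4 decimal places, 40.282 → 3 decimal places, 87.688 → 3 decimal places; limit is 2.
Rounded to 2 decimal places: 1.4257 × 10^2 cm.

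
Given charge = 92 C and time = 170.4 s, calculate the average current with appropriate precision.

0.54 A

average current = 92 C ÷ 170.4 s = 0.539906103286… A.
92 has 2 significant figures; 170.4 has 4.
Division/multiplication keeps the fewest: 2 significant figures.
Rounded: 0.54 A.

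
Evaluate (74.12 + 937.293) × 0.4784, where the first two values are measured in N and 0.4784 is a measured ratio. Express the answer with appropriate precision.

483.9 N

74.12 N + 937.293 N = 1011.413 N; the sum is limited to 2 decimal places (6 s.f.).
Carrying full precision, 1011.413 × 0.4784 = 483.8599792 N; 0.4784 has 4 s.f., so the result keeps min(6, 4) = 4 s.f.
Rounded to 4 significant figures: 483.9 N.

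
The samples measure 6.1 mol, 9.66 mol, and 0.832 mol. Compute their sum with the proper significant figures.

16.6 mol

6.1 mol + 9.66 mol + 0.832 mol = 16.592 mol.
Addition/subtraction keeps the fewest decimal places: 6.1 → 1 decimal place, 9.66 → 2 decimal places, 0.832 → 3 decimal places; limit is 1.
Rounded to 1 decimal place: 16.6 mol.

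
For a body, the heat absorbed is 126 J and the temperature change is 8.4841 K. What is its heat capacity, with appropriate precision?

heat capacity = 126 J ÷ 8.4841 K = 14.8513100977… J/K.
126 has 3 significant figures; 8.4841 has 5.
Division/multiplication keeps the fewest: 3 significant figures.
Rounded: 14.9 J/K.

14.9 J/K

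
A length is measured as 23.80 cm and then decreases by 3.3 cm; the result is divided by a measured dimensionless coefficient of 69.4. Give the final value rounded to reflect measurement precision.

0.295 cm

23.80 cm − 3.3 cm = 20.50 cm; the difference is limited to 1 decimal place (3 s.f.).
Carrying full precision, 20.50 ÷ 69.4 = 0.295389048991… cm; 69.4 has 3 s.f., so the result keeps min(3, 3) = 3 s.f.
Rounded to 3 significant figures: 0.295 cm.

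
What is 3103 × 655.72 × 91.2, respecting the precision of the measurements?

1.86 × 10^8

3103 × 655.72 × 91.2 = 185564563.392
Multiplication/division keeps the fewest significant figures: 3103 → 4 s.f., 655.72 → 5 s.f., 91.2 → 3 s.f.; limit is 3.
Rounded to 3 significant figures: 1.86 × 10^8.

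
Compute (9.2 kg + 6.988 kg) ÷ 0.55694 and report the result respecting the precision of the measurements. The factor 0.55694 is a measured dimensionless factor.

29.1 kg

9.2 kg + 6.988 kg = 16.188 kg; the sum is limited to 1 decimal place (3 s.f.).
Carrying full precision, 16.188 ÷ 0.55694 = 29.0659676087… kg; 0.55694 has 5 s.f., so the result keeps min(3, 5) = 3 s.f.
Rounded to 3 significant figures: 29.1 kg.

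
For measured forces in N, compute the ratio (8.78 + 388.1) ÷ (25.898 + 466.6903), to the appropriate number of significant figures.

8.057 × 10⁻¹

8.78 + 388.1 = 396.88, limited to 1 d.p. → 4 s.f.; 25.898 + 466.6903 = 492.5883, limited to 3 d.p. → 6 s.f.
Carrying full precision, 396.88 ÷ 492.5883 = 0.80570326173…; keep min(4, 6) = 4 s.f.
Rounded to 4 significant figures: 8.057 × 10⁻¹.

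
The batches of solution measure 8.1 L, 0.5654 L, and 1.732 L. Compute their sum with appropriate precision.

10.4 L

8.1 L + 0.5654 L + 1.732 L = 10.3974 L.
Addition/subtraction keeps the fewest decimal places: 8.1 → 1 decimal place, 0.5654 → 4 decimal places, 1.732 → 3 decimal places; limit is 1.
Rounded to 1 decimal place: 10.4 L.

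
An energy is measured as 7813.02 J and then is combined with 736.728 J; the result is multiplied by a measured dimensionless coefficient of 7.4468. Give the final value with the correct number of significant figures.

7813.02 J + 736.728 J = 8549.748 J; the sum is limited to 2 decimal places (6 s.f.).
Carrying full precision, 8549.748 × 7.4468 = 63668.2634064 J; 7.4468 has 5 s.f., so the result keeps min(6, 5) = 5 s.f.
Rounded to 5 significant figures: 63668 J.

63668 J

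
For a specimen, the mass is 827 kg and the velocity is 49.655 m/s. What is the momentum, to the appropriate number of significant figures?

momentum = 827 kg × 49.655 m/s = 41064.685 kg·m/s.
827 has 3 significant figures; 49.655 has 5.
Division/multiplication keeps the fewest: 3 significant figures.
Rounded: 4.11 × 10⁴ kg·m/s.

4.11 × 10⁴ kg·m/s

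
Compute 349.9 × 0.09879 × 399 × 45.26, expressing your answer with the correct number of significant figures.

349.9 × 0.09879 × 399 × 45.26 = 624229.621318…
Multiplication/division keeps the fewest significant figures: 349.9 → 4 s.f., 0.09879 → 4 s.f., 399 → 3 s.f., 45.26 → 4 s.f.; limit is 3.
Rounded to 3 significant figures: 6.24 × 10^5.

6.24 × 10^5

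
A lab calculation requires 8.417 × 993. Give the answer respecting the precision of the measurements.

8.36 × 10^3

8.417 × 993 = 8358.081
Multiplication/division keeps the fewest significant figures: 8.417 → 4 s.f., 993 → 3 s.f.; limit is 3.
Rounded to 3 significant figures: 8.36 × 10^3.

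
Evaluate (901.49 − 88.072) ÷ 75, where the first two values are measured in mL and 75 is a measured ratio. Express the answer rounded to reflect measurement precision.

901.49 mL − 88.072 mL = 813.418 mL; the difference is limited to 2 decimal places (5 s.f.).
Carrying full precision, 813.418 ÷ 75 = 10.8455733333… mL; 75 has 2 s.f., so the result keeps min(5, 2) = 2 s.f.
Rounded to 2 significant figures: 11 mL.

11 mL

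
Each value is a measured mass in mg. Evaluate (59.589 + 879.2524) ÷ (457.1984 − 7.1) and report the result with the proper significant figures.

2.086

59.589 + 879.2524 = 938.8414, limited to 3 d.p. → 6 s.f.; 457.1984 − 7.1 = 450.0984, limited to 1 d.p. → 4 s.f.
Carrying full precision, 938.8414 ÷ 450.0984 = 2.08585811458…; keep min(6, 4) = 4 s.f.
Rounded to 4 significant figures: 2.086.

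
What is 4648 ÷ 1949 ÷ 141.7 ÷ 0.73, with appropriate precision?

4648 ÷ 1949 ÷ 141.7 ÷ 0.73 = 0.0230548111916…
Multiplication/division keeps the fewest significant figures: 4648 → 4 s.f., 1949 → 4 s.f., 141.7 → 4 s.f., 0.73 → 2 s.f.; limit is 2.
Rounded to 2 significant figures: 0.023.

0.023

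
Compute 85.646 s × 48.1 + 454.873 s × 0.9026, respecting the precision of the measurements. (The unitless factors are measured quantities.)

4.53 × 10³ s

85.646 × 48.1 = 4119.5726 → 4.12 × 10³ s (3 s.f., last digit at the 10^1 place).
454.873 × 0.9026 = 410.5683698 → 410.6 s (4 s.f., last digit at the 10^-1 place).
Sum: 4530.1409698 s; keep the coarser place, 10^1.
Result: 4.53 × 10³ s.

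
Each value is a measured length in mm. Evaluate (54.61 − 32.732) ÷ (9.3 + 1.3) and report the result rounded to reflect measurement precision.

54.61 − 32.732 = 21.878, limited to 2 d.p. → 4 s.f.; 9.3 + 1.3 = 10.6, limited to 1 d.p. → 3 s.f.
Carrying full precision, 21.878 ÷ 10.6 = 2.06396226415…; keep min(4, 3) = 3 s.f.
Rounded to 3 significant figures: 2.06.

2.06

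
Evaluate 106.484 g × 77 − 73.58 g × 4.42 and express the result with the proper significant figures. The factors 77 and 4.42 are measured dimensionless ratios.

106.484 × 77 = 8199.268 → 8.2 × 10³ g (2 s.f., last digit at the 10^2 place).
73.58 × 4.42 = 325.2236 → 325 g (3 s.f., last digit at the 10^0 place).
Difference: 7874.0444 g; keep the coarser place, 10^2.
Result: 7.9 × 10³ g.

7.9 × 10³ g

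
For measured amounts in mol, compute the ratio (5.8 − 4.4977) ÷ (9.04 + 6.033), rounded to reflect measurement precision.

5.8 − 4.4977 = 1.3023, limited to 1 d.p. → 2 s.f.; 9.04 + 6.033 = 15.073, limited to 2 d.p. → 4 s.f.
Carrying full precision, 1.3023 ÷ 15.073 = 0.0863995223247…; keep min(2, 4) = 2 s.f.
Rounded to 2 significant figures: 0.086.

0.086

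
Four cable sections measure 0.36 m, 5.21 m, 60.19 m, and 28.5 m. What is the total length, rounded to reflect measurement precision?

0.36 m + 5.21 m + 60.19 m + 28.5 m = 94.26 m.
Addition/subtraction keeps the fewest decimal places: 0.36 → 2 decimal places, 5.21 → 2 decimal places, 60.19 → 2 decimal places, 28.5 → 1 decimal place; limit is 1.
Rounded to 1 decimal place: 94.3 m.

94.3 m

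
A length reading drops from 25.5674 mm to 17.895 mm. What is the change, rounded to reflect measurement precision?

7.672 mm

25.5674 mm − 17.895 mm = 7.6724 mm.
Addition/subtraction keeps the fewest decimal places: 25.5674 → 4 decimal places, 17.895 → 3 decimal places; limit is 3.
Rounded to 3 decimal places: 7.672 mm.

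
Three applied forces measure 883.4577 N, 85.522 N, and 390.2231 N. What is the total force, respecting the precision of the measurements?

883.4577 N + 85.522 N + 390.2231 N = 1359.2028 N.
Addition/subtraction keeps the fewest decimal places: 883.4577 → 4 decimal places, 85.522 → 3 decimal places, 390.2231 → 4 decimal places; limit is 3.
Rounded to 3 decimal places: 1359.203 N.

1359.203 N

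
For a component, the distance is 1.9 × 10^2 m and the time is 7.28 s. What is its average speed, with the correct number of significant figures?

26 m/s

average speed = 1.9 × 10^2 m ÷ 7.28 s = 26.0989010989… m/s.
1.9 × 10^2 has 2 significant figures; 7.28 has 3.
Division/multiplication keeps the fewest: 2 significant figures.
Rounded: 26 m/s.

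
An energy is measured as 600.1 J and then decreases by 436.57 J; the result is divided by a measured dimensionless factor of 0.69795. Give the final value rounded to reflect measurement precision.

234.3 J

600.1 J − 436.57 J = 163.53 J; the difference is limited to 1 decimal place (4 s.f.).
Carrying full precision, 163.53 ÷ 0.69795 = 234.300451322… J; 0.69795 has 5 s.f., so the result keeps min(4, 5) = 4 s.f.
Rounded to 4 significant figures: 234.3 J.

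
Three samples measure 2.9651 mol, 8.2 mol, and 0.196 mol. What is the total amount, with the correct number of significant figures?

11.4 mol

2.9651 mol + 8.2 mol + 0.196 mol = 11.3611 mol.
Addition/subtraction keeps the fewest decimal places: 2.9651 → 4 decimal places, 8.2 → 1 decimal place, 0.196 → 3 decimal places; limit is 1.
Rounded to 1 decimal place: 11.4 mol.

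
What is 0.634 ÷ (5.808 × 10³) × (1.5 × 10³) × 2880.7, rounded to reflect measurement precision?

0.634 ÷ (5.808 × 10³) × (1.5 × 10³) × 2880.7 = 471.684865702…
Multiplication/division keeps the fewest significant figures: 0.634 → 3 s.f., 5.808 × 10³ → 4 s.f., 1.5 × 10³ → 2 s.f., 2880.7 → 5 s.f.; limit is 2.
Rounded to 2 significant figures: 4.7 × 10².

4.7 × 10²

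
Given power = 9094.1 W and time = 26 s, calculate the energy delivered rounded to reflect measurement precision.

2.4 × 10^5 J

energy delivered = 9094.1 W × 26 s = 236446.6 J.
9094.1 has 5 significant figures; 26 has 2.
Division/multiplication keeps the fewest: 2 significant figures.
Rounded: 2.4 × 10^5 J.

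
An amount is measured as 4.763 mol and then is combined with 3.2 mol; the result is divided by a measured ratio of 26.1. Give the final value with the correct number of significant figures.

0.31 mol

4.763 mol + 3.2 mol = 7.963 mol; the sum is limited to 1 decimal place (2 s.f.).
Carrying full precision, 7.963 ÷ 26.1 = 0.305095785441… mol; 26.1 has 3 s.f., so the result keeps min(2, 3) = 2 s.f.
Rounded to 2 significant figures: 0.31 mol.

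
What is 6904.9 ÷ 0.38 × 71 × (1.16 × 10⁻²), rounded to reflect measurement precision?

1.5 × 10⁴

6904.9 ÷ 0.38 × 71 × (1.16 × 10⁻²) = 14965.4622105…
Multiplication/division keeps the fewest significant figures: 6904.9 → 5 s.f., 0.38 → 2 s.f., 71 → 2 s.f., 1.16 × 10⁻² → 3 s.f.; limit is 2.
Rounded to 2 significant figures: 1.5 × 10⁴.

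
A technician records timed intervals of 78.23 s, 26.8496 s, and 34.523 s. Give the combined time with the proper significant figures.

139.60 s

78.23 s + 26.8496 s + 34.523 s = 139.6026 s.
Addition/subtraction keeps the fewest decimal places: 78.23 → 2 decimal places, 26.8496 → 4 decimal places, 34.523 → 3 decimal places; limit is 2.
Rounded to 2 decimal places: 139.60 s.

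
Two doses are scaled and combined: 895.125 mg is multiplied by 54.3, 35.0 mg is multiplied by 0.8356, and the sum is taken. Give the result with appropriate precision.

895.125 × 54.3 = 48605.2875 → 4.86 × 10^4 mg (3 s.f., last digit at the 10^2 place).
35.0 × 0.8356 = 29.246 → 29.2 mg (3 s.f., last digit at the 10^-1 place).
Sum: 48634.5335 mg; keep the coarser place, 10^2.
Result: 4.86 × 10^4 mg.

4.86 × 10^4 mg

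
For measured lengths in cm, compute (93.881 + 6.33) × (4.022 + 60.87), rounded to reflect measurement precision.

93.881 + 6.33 = 100.211, limited to 2 d.p. → 5 s.f.; 4.022 + 60.87 = 64.892, limited to 2 d.p. → 4 s.f.
Carrying full precision, 100.211 × 64.892 = 6502.892212; keep min(5, 4) = 4 s.f.
Rounded to 4 significant figures: 6503 cm².

6503 cm²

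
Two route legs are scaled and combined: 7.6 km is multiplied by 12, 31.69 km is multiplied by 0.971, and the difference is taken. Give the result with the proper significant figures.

7.6 × 12 = 91.2 → 91 km (2 s.f., last digit at the 10^0 place).
31.69 × 0.971 = 30.77099 → 30.8 km (3 s.f., last digit at the 10^-1 place).
Difference: 60.42901 km; keep the coarser place, 10^0.
Result: 6.0 × 10¹ km.

6.0 × 10¹ km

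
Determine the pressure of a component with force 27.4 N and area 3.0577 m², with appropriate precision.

8.96 Pa

pressure = 27.4 N ÷ 3.0577 m² = 8.96098374595… Pa.
27.4 has 3 significant figures; 3.0577 has 5.
Division/multiplication keeps the fewest: 3 significant figures.
Rounded: 8.96 Pa.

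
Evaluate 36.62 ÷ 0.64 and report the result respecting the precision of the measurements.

57

36.62 ÷ 0.64 = 57.21875
Multiplication/division keeps the fewest significant figures: 36.62 → 4 s.f., 0.64 → 2 s.f.; limit is 2.
Rounded to 2 significant figures: 57.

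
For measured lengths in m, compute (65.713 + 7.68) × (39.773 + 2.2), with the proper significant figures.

3.08 × 10^3 m²

65.713 + 7.68 = 73.393, limited to 2 d.p. → 4 s.f.; 39.773 + 2.2 = 41.973, limited to 1 d.p. → 3 s.f.
Carrying full precision, 73.393 × 41.973 = 3080.524389; keep min(4, 3) = 3 s.f.
Rounded to 3 significant figures: 3.08 × 10^3 m².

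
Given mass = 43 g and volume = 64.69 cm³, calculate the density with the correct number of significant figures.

0.66 g/cm³

density = 43 g ÷ 64.69 cm³ = 0.664708610295… g/cm³.
43 has 2 significant figures; 64.69 has 4.
Division/multiplication keeps the fewest: 2 significant figures.
Rounded: 0.66 g/cm³.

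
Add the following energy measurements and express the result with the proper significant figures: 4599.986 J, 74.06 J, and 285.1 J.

4599.986 J + 74.06 J + 285.1 J = 4959.146 J.
Addition/subtraction keeps the fewest decimal places: 4599.986 → 3 decimal places, 74.06 → 2 decimal places, 285.1 → 1 decimal place; limit is 1.
Rounded to 1 decimal place: 4959.1 J.

4959.1 J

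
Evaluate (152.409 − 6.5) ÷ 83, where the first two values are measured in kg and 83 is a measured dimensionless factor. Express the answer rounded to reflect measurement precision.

152.409 kg − 6.5 kg = 145.909 kg; the difference is limited to 1 decimal place (4 s.f.).
Carrying full precision, 145.909 ÷ 83 = 1.75793975904… kg; 83 has 2 s.f., so the result keeps min(4, 2) = 2 s.f.
Rounded to 2 significant figures: 1.8 kg.

1.8 kg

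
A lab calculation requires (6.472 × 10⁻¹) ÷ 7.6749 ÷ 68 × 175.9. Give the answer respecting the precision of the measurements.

(6.472 × 10⁻¹) ÷ 7.6749 ÷ 68 × 175.9 = 0.218133671793…
Multiplication/division keeps the fewest significant figures: 6.472 × 10⁻¹ → 4 s.f., 7.6749 → 5 s.f., 68 → 2 s.f., 175.9 → 4 s.f.; limit is 2.
Rounded to 2 significant figures: 0.22.

0.22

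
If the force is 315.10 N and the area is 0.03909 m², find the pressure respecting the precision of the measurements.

pressure = 315.10 N ÷ 0.03909 m² = 8060.88513686… Pa.
315.10 has 5 significant figures; 0.03909 has 4.
Division/multiplication keeps the fewest: 4 significant figures.
Rounded: 8061 Pa.

8061 Pa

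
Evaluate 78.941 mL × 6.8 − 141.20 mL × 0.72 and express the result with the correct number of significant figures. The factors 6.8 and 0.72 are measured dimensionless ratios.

4.4 × 10^2 mL

78.941 × 6.8 = 536.7988 → 5.4 × 10^2 mL (2 s.f., last digit at the 10^1 place).
141.20 × 0.72 = 101.664 → 1.0 × 10^2 mL (2 s.f., last digit at the 10^1 place).
Difference: 435.1348 mL; keep the coarser place, 10^1.
Result: 4.4 × 10^2 mL.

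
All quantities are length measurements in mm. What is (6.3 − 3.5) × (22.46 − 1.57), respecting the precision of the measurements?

58 mm²

6.3 − 3.5 = 2.8, limited to 1 d.p. → 2 s.f.; 22.46 − 1.57 = 20.89, limited to 2 d.p. → 4 s.f.
Carrying full precision, 2.8 × 20.89 = 58.492; keep min(2, 4) = 2 s.f.
Rounded to 2 significant figures: 58 mm².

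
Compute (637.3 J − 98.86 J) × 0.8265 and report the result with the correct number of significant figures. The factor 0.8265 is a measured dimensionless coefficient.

637.3 J − 98.86 J = 538.44 J; the difference is limited to 1 decimal place (4 s.f.).
Carrying full precision, 538.44 × 0.8265 = 445.02066 J; 0.8265 has 4 s.f., so the result keeps min(4, 4) = 4 s.f.
Rounded to 4 significant figures: 445.0 J.

445.0 J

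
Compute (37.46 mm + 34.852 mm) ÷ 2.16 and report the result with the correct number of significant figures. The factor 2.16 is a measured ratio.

37.46 mm + 34.852 mm = 72.312 mm; the sum is limited to 2 decimal places (4 s.f.).
Carrying full precision, 72.312 ÷ 2.16 = 33.4777777778… mm; 2.16 has 3 s.f., so the result keeps min(4, 3) = 3 s.f.
Rounded to 3 significant figures: 33.5 mm.

33.5 mm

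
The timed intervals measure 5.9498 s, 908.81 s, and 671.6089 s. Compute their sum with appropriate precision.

5.9498 s + 908.81 s + 671.6089 s = 1586.3687 s.
Addition/subtraction keeps the fewest decimal places: 5.9498 → 4 decimal places, 908.81 → 2 decimal places, 671.6089 → 4 decimal places; limit is 2.
Rounded to 2 decimal places: 1586.37 s.

1586.37 s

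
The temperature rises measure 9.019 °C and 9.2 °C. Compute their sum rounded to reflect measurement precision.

18.2 °C

9.019 °C + 9.2 °C = 18.219 °C.
Addition/subtraction keeps the fewest decimal places: 9.019 → 3 decimal places, 9.2 → 1 decimal place; limit is 1.
Rounded to 1 decimal place: 18.2 °C.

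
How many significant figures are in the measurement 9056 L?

9056: zeros between nonzero digits are significant.

4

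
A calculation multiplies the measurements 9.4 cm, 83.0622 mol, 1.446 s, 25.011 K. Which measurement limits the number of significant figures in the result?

9.4 cm

9.4 cm → 2 s.f.; 83.0622 mol → 6 s.f.; 1.446 s → 4 s.f.; 25.011 K → 5 s.f.
The fewest is 2 significant figures, from 9.4 cm.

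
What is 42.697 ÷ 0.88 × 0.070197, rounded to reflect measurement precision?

42.697 ÷ 0.88 × 0.070197 = 3.40591057841…
Multiplication/division keeps the fewest significant figures: 42.697 → 5 s.f., 0.88 → 2 s.f., 0.070197 → 5 s.f.; limit is 2.
Rounded to 2 significant figures: 3.4.

3.4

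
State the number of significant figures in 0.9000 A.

4

0.9000: leading zeros are not significant; trailing zeros after a decimal point are significant.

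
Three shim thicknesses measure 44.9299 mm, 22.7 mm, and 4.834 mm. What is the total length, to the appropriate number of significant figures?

44.9299 mm + 22.7 mm + 4.834 mm = 72.4639 mm.
Addition/subtraction keeps the fewest decimal places: 44.9299 → 4 decimal places, 22.7 → 1 decimal place, 4.834 → 3 decimal places; limit is 1.
Rounded to 1 decimal place: 72.5 mm.

72.5 mm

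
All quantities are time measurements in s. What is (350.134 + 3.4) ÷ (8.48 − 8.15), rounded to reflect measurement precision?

1.1 × 10^3

350.134 + 3.4 = 353.534, limited to 1 d.p. → 4 s.f.; 8.48 − 8.15 = 0.33, limited to 2 d.p. → 2 s.f.
Carrying full precision, 353.534 ÷ 0.33 = 1071.31515152…; keep min(4, 2) = 2 s.f.
Rounded to 2 significant figures: 1.1 × 10^3.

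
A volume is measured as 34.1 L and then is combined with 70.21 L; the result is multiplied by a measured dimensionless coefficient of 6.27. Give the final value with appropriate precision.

34.1 L + 70.21 L = 104.31 L; the sum is limited to 1 decimal place (4 s.f.).
Carrying full precision, 104.31 × 6.27 = 654.0237 L; 6.27 has 3 s.f., so the result keeps min(4, 3) = 3 s.f.
Rounded to 3 significant figures: 6.54 × 10^2 L.

6.54 × 10^2 L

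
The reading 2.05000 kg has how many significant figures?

6

2.05000: trailing zeros after a decimal point are significant; zeros between nonzero digits are significant.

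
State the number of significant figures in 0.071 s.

0.071: leading zeros are not significant.

2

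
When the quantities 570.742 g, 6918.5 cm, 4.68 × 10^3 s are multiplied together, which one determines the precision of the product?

570.742 g → 6 s.f.; 6918.5 cm → 5 s.f.; 4.68 × 10^3 s → 3 s.f.
The fewest is 3 significant figures, from 4.68 × 10^3 s.

4.68 × 10^3 s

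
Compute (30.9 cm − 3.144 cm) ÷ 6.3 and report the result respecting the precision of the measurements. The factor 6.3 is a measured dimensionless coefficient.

30.9 cm − 3.144 cm = 27.756 cm; the difference is limited to 1 decimal place (3 s.f.).
Carrying full precision, 27.756 ÷ 6.3 = 4.40571428571… cm; 6.3 has 2 s.f., so the result keeps min(3, 2) = 2 s.f.
Rounded to 2 significant figures: 4.4 cm.

4.4 cm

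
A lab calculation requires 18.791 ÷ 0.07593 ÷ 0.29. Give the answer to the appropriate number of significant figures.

18.791 ÷ 0.07593 ÷ 0.29 = 853.372207614…
Multiplication/division keeps the fewest significant figures: 18.791 → 5 s.f., 0.07593 → 4 s.f., 0.29 → 2 s.f.; limit is 2.
Rounded to 2 significant figures: 8.5 × 10^2.

8.5 × 10^2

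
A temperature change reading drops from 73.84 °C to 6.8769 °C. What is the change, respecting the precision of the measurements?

73.84 °C − 6.8769 °C = 66.9631 °C.
Addition/subtraction keeps the fewest decimal places: 73.84 → 2 decimal places, 6.8769 → 4 decimal places; limit is 2.
Rounded to 2 decimal places: 66.96 °C.

66.96 °C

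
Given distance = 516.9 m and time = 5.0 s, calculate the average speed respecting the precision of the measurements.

average speed = 516.9 m ÷ 5.0 s = 103.38 m/s.
516.9 has 4 significant figures; 5.0 has 2.
Division/multiplication keeps the fewest: 2 significant figures.
Rounded: 1.0 × 10² m/s.

1.0 × 10² m/s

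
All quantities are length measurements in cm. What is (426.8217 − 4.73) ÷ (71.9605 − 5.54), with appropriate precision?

6.355

426.8217 − 4.73 = 422.0917, limited to 2 d.p. → 5 s.f.; 71.9605 − 5.54 = 66.4205, limited to 2 d.p. → 4 s.f.
Carrying full precision, 422.0917 ÷ 66.4205 = 6.35484074947…; keep min(5, 4) = 4 s.f.
Rounded to 4 significant figures: 6.355.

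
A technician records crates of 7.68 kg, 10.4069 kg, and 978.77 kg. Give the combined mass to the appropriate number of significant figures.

996.86 kg

7.68 kg + 10.4069 kg + 978.77 kg = 996.8569 kg.
Addition/subtraction keeps the fewest decimal places: 7.68 → 2 decimal places, 10.4069 → 4 decimal places, 978.77 → 2 decimal places; limit is 2.
Rounded to 2 decimal places: 996.86 kg.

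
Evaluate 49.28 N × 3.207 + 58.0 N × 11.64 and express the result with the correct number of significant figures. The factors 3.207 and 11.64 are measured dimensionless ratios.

833 N

49.28 × 3.207 = 158.04096 → 158.0 N (4 s.f., last digit at the 10^-1 place).
58.0 × 11.64 = 675.12 → 675 N (3 s.f., last digit at the 10^0 place).
Sum: 833.16096 N; keep the coarser place, 10^0.
Result: 833 N.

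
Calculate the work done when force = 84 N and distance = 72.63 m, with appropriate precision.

6.1 × 10^3 J

work done = 84 N × 72.63 m = 6100.92 J.
84 has 2 significant figures; 72.63 has 4.
Division/multiplication keeps the fewest: 2 significant figures.
Rounded: 6.1 × 10^3 J.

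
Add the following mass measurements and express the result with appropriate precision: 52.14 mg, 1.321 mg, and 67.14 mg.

120.60 mg

52.14 mg + 1.321 mg + 67.14 mg = 120.601 mg.
Addition/subtraction keeps the fewest decimal places: 52.14 → 2 decimal places, 1.321 → 3 decimal places, 67.14 → 2 decimal places; limit is 2.
Rounded to 2 decimal places: 120.60 mg.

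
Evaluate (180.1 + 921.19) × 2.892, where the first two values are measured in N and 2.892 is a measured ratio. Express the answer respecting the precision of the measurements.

3185 N

180.1 N + 921.19 N = 1101.29 N; the sum is limited to 1 decimal place (5 s.f.).
Carrying full precision, 1101.29 × 2.892 = 3184.93068 N; 2.892 has 4 s.f., so the result keeps min(5, 4) = 4 s.f.
Rounded to 4 significant figures: 3185 N.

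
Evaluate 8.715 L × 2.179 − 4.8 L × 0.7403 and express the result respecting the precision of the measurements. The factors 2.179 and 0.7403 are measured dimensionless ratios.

8.715 × 2.179 = 18.989985 → 18.99 L (4 s.f., last digit at the 10^-2 place).
4.8 × 0.7403 = 3.55344 → 3.6 L (2 s.f., last digit at the 10^-1 place).
Difference: 15.436545 L; keep the coarser place, 10^-1.
Result: 15.4 L.

15.4 L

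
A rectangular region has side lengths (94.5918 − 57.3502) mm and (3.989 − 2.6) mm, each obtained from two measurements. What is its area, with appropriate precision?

94.5918 − 57.3502 = 37.2416, limited to 4 d.p. → 6 s.f.; 3.989 − 2.6 = 1.389, limited to 1 d.p. → 2 s.f.
Carrying full precision, 37.2416 × 1.389 = 51.7285824; keep min(6, 2) = 2 s.f.
Rounded to 2 significant figures: 52 mm².

52 mm²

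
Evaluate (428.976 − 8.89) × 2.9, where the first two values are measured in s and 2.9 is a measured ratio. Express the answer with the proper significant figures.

428.976 s − 8.89 s = 420.086 s; the difference is limited to 2 decimal places (5 s.f.).
Carrying full precision, 420.086 × 2.9 = 1218.2494 s; 2.9 has 2 s.f., so the result keeps min(5, 2) = 2 s.f.
Rounded to 2 significant figures: 1.2 × 10³ s.

1.2 × 10³ s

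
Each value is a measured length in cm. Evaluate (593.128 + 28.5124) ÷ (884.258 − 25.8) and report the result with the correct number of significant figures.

0.7241

593.128 + 28.5124 = 621.6404, limited to 3 d.p. → 6 s.f.; 884.258 − 25.8 = 858.458, limited to 1 d.p. → 4 s.f.
Carrying full precision, 621.6404 ÷ 858.458 = 0.724136067228…; keep min(6, 4) = 4 s.f.
Rounded to 4 significant figures: 0.7241.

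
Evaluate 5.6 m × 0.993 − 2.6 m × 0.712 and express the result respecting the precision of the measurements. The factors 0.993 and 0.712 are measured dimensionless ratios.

5.6 × 0.993 = 5.5608 → 5.6 m (2 s.f., last digit at the 10^-1 place).
2.6 × 0.712 = 1.8512 → 1.9 m (2 s.f., last digit at the 10^-1 place).
Difference: 3.7096 m; keep the coarser place, 10^-1.
Result: 3.7 m.

3.7 m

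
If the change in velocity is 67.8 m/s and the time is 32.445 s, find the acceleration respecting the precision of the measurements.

2.09 m/s²

acceleration = 67.8 m/s ÷ 32.445 s = 2.08969024503… m/s².
67.8 has 3 significant figures; 32.445 has 5.
Division/multiplication keeps the fewest: 3 significant figures.
Rounded: 2.09 m/s².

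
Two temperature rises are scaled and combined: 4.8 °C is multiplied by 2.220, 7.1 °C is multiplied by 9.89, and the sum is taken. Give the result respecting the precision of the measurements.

4.8 × 2.220 = 10.656 → 11 °C (2 s.f., last digit at the 10^0 place).
7.1 × 9.89 = 70.219 → 7.0 × 10¹ °C (2 s.f., last digit at the 10^0 place).
Sum: 80.875 °C; keep the coarser place, 10^0.
Result: 81 °C.

81 °C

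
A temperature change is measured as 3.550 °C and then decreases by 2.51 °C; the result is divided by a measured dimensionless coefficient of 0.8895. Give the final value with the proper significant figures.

3.550 °C − 2.51 °C = 1.040 °C; the difference is limited to 2 decimal places (3 s.f.).
Carrying full precision, 1.040 ÷ 0.8895 = 1.16919617763… °C; 0.8895 has 4 s.f., so the result keeps min(3, 4) = 3 s.f.
Rounded to 3 significant figures: 1.17 °C.

1.17 °C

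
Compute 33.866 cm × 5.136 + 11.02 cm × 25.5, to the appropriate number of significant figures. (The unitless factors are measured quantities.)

33.866 × 5.136 = 173.935776 → 173.9 cm (4 s.f., last digit at the 10^-1 place).
11.02 × 25.5 = 281.01 → 281 cm (3 s.f., last digit at the 10^0 place).
Sum: 454.945776 cm; keep the coarser place, 10^0.
Result: 455 cm.

455 cm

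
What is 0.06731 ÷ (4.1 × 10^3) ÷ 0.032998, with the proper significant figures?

0.06731 ÷ (4.1 × 10^3) ÷ 0.032998 = 0.000497517218338…
Multiplication/division keeps the fewest significant figures: 0.06731 → 4 s.f., 4.1 × 10^3 → 2 s.f., 0.032998 → 5 s.f.; limit is 2.
Rounded to 2 significant figures: 5.0 × 10^-4.

5.0 × 10^-4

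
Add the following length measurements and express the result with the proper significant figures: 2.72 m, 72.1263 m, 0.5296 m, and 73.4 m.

148.8 m

2.72 m + 72.1263 m + 0.5296 m + 73.4 m = 148.7759 m.
Addition/subtraction keeps the fewest decimal places: 2.72 → 2 decimal places, 72.1263 → 4 decimal places, 0.5296 → 4 decimal places, 73.4 → 1 decimal place; limit is 1.
Rounded to 1 decimal place: 148.8 m.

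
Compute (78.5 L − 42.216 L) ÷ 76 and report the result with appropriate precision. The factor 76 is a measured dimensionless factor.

0.48 L

78.5 L − 42.216 L = 36.284 L; the difference is limited to 1 decimal place (3 s.f.).
Carrying full precision, 36.284 ÷ 76 = 0.477421052632… L; 76 has 2 s.f., so the result keeps min(3, 2) = 2 s.f.
Rounded to 2 significant figures: 0.48 L.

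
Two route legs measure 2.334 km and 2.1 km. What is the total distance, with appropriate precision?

2.334 km + 2.1 km = 4.434 km.
Addition/subtraction keeps the fewest decimal places: 2.334 → 3 decimal places, 2.1 → 1 decimal place; limit is 1.
Rounded to 1 decimal place: 4.4 km.

4.4 km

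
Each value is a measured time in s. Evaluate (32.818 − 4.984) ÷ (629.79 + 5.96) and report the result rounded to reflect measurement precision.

0.043781

32.818 − 4.984 = 27.834, limited to 3 d.p. → 5 s.f.; 629.79 + 5.96 = 635.75, limited to 2 d.p. → 5 s.f.
Carrying full precision, 27.834 ÷ 635.75 = 0.0437813605977…; keep min(5, 5) = 5 s.f.
Rounded to 5 significant figures: 0.043781.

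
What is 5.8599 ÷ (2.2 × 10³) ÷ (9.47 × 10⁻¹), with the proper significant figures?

5.8599 ÷ (2.2 × 10³) ÷ (9.47 × 10⁻¹) = 0.00281266199482…
Multiplication/division keeps the fewest significant figures: 5.8599 → 5 s.f., 2.2 × 10³ → 2 s.f., 9.47 × 10⁻¹ → 3 s.f.; limit is 2.
Rounded to 2 significant figures: 0.0028.

0.0028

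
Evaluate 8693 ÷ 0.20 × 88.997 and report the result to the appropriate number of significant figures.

8693 ÷ 0.20 × 88.997 = 3868254.605
Multiplication/division keeps the fewest significant figures: 8693 → 4 s.f., 0.20 → 2 s.f., 88.997 → 5 s.f.; limit is 2.
Rounded to 2 significant figures: 3.9 × 10⁶.

3.9 × 10⁶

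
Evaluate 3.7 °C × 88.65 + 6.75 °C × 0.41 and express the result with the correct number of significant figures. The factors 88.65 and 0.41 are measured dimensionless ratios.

3.7 × 88.65 = 328.005 → 3.3 × 10^2 °C (2 s.f., last digit at the 10^1 place).
6.75 × 0.41 = 2.7675 → 2.8 °C (2 s.f., last digit at the 10^-1 place).
Sum: 330.7725 °C; keep the coarser place, 10^1.
Result: 3.3 × 10^2 °C.

3.3 × 10^2 °C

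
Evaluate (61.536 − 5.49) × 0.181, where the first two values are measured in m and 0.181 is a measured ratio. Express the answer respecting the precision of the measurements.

10.1 m

61.536 m − 5.49 m = 56.046 m; the difference is limited to 2 decimal places (4 s.f.).
Carrying full precision, 56.046 × 0.181 = 10.144326 m; 0.181 has 3 s.f., so the result keeps min(4, 3) = 3 s.f.
Rounded to 3 significant figures: 10.1 m.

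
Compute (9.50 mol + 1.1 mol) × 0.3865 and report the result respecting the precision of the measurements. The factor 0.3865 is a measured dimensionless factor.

9.50 mol + 1.1 mol = 10.60 mol; the sum is limited to 1 decimal place (3 s.f.).
Carrying full precision, 10.60 × 0.3865 = 4.0969 mol; 0.3865 has 4 s.f., so the result keeps min(3, 4) = 3 s.f.
Rounded to 3 significant figures: 4.10 mol.

4.10 mol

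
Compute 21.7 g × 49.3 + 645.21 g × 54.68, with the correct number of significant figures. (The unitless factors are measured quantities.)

21.7 × 49.3 = 1069.81 → 1.07 × 10^3 g (3 s.f., last digit at the 10^1 place).
645.21 × 54.68 = 35280.0828 → 3.528 × 10^4 g (4 s.f., last digit at the 10^1 place).
Sum: 36349.8928 g; keep the coarser place, 10^1.
Result: 3.635 × 10^4 g.

3.635 × 10^4 g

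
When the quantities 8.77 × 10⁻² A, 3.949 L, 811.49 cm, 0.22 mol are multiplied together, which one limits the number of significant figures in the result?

0.22 mol

8.77 × 10⁻² A → 3 s.f.; 3.949 L → 4 s.f.; 811.49 cm → 5 s.f.; 0.22 mol → 2 s.f.
The fewest is 2 significant figures, from 0.22 mol.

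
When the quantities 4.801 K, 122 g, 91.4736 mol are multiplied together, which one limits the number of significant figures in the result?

122 g

4.801 K → 4 s.f.; 122 g → 3 s.f.; 91.4736 mol → 6 s.f.
The fewest is 3 significant figures, from 122 g.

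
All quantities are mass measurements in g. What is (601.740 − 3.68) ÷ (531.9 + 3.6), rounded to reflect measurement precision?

1.117

601.740 − 3.68 = 598.060, limited to 2 d.p. → 5 s.f.; 531.9 + 3.6 = 535.5, limited to 1 d.p. → 4 s.f.
Carrying full precision, 598.060 ÷ 535.5 = 1.11682539683…; keep min(5, 4) = 4 s.f.
Rounded to 4 significant figures: 1.117.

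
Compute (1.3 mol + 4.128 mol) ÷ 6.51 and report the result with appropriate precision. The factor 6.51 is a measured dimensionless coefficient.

1.3 mol + 4.128 mol = 5.428 mol; the sum is limited to 1 decimal place (2 s.f.).
Carrying full precision, 5.428 ÷ 6.51 = 0.833794162826… mol; 6.51 has 3 s.f., so the result keeps min(2, 3) = 2 s.f.
Rounded to 2 significant figures: 0.83 mol.

0.83 mol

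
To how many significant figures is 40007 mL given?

40007: zeros between nonzero digits are significant.

5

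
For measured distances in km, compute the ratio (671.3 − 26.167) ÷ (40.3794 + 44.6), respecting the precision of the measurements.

7.59

671.3 − 26.167 = 645.133, limited to 1 d.p. → 4 s.f.; 40.3794 + 44.6 = 84.9794, limited to 1 d.p. → 3 s.f.
Carrying full precision, 645.133 ÷ 84.9794 = 7.59163985625…; keep min(4, 3) = 3 s.f.
Rounded to 3 significant figures: 7.59.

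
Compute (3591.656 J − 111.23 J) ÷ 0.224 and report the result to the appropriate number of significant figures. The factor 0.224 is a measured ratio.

3591.656 J − 111.23 J = 3480.426 J; the difference is limited to 2 decimal places (6 s.f.).
Carrying full precision, 3480.426 ÷ 0.224 = 15537.6160714… J; 0.224 has 3 s.f., so the result keeps min(6, 3) = 3 s.f.
Rounded to 3 significant figures: 1.55 × 10^4 J.

1.55 × 10^4 J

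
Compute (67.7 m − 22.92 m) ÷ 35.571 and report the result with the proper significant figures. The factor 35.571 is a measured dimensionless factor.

67.7 m − 22.92 m = 44.78 m; the difference is limited to 1 decimal place (3 s.f.).
Carrying full precision, 44.78 ÷ 35.571 = 1.25889066937… m; 35.571 has 5 s.f., so the result keeps min(3, 5) = 3 s.f.
Rounded to 3 significant figures: 1.26 m.

1.26 m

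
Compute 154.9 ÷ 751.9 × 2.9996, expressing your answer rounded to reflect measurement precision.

0.6180

154.9 ÷ 751.9 × 2.9996 = 0.617951908498…
Multiplication/division keeps the fewest significant figures: 154.9 → 4 s.f., 751.9 → 4 s.f., 2.9996 → 5 s.f.; limit is 4.
Rounded to 4 significant figures: 0.6180.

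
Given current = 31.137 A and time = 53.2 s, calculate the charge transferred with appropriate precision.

1.66 × 10^3 C

charge transferred = 31.137 A × 53.2 s = 1656.4884 C.
31.137 has 5 significant figures; 53.2 has 3.
Division/multiplication keeps the fewest: 3 significant figures.
Rounded: 1.66 × 10^3 C.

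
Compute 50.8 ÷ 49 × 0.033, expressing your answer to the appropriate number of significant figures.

50.8 ÷ 49 × 0.033 = 0.034212244898…
Multiplication/division keeps the fewest significant figures: 50.8 → 3 s.f., 49 → 2 s.f., 0.033 → 2 s.f.; limit is 2.
Rounded to 2 significant figures: 0.034.

0.034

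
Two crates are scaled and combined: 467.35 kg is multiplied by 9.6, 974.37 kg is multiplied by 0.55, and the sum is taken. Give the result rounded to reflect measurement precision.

5.0 × 10^3 kg

467.35 × 9.6 = 4486.56 → 4.5 × 10^3 kg (2 s.f., last digit at the 10^2 place).
974.37 × 0.55 = 535.9035 → 5.4 × 10^2 kg (2 s.f., last digit at the 10^1 place).
Sum: 5022.4635 kg; keep the coarser place, 10^2.
Result: 5.0 × 10^3 kg.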